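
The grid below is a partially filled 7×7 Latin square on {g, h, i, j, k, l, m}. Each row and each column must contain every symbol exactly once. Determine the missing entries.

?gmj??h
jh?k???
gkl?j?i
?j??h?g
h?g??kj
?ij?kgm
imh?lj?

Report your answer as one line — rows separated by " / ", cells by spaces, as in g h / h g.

k g m j i l h / j h i k g m l / g k l m j h i / m j k l h i g / h l g i m k j / l i j h k g m / i m h g l j k

(r1,c5) = i
(r1,c6) = l
(r2,c3) = i
(r2,c6) = m
(r2,c7) = l
(r3,c6) = h
(r4,c3) = k
(r4,c6) = i
(r5,c2) = l
(r5,c5) = m
(r6,c1) = l
(r6,c4) = h
(r7,c4) = g
(r7,c7) = k
(r1,c1) = k
(r2,c5) = g
(r3,c4) = m
(r4,c1) = m
(r4,c4) = l
(r5,c4) = i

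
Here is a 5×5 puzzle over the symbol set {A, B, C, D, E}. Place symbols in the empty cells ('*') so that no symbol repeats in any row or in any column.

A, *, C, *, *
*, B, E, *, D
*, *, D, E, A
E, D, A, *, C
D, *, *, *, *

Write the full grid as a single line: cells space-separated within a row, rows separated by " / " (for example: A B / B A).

At row 1, column 2: row 1 has {A,C}; column 2 has {B,D}; that leaves E.
At row 1, column 5: row 1 has {A,C,E}; column 5 has {A,C,D}; that leaves B.
At row 2, column 1: row 2 has {B,D,E}; column 1 has {A,D,E}; that leaves C.
At row 2, column 4: row 2 has {B,C,D,E}; column 4 has {E}; that leaves A.
At row 3, column 1: row 3 has {A,D,E}; column 1 has {A,C,D,E}; that leaves B.
At row 3, column 2: row 3 has {A,B,D,E}; column 2 has {B,D,E}; that leaves C.
At row 4, column 4: row 4 has {A,C,D,E}; column 4 has {A,E}; that leaves B.
At row 5, column 2: row 5 has {D}; column 2 has {B,C,D,E}; that leaves A.
At row 5, column 3: row 5 has {A,D}; column 3 has {A,C,D,E}; that leaves B.
At row 5, column 4: row 5 has {A,B,D}; column 4 has {A,B,E}; that leaves C.
At row 5, column 5: row 5 has {A,B,C,D}; column 5 has {A,B,C,D}; that leaves E.
At row 1, column 4: row 1 has {A,B,C,E}; column 4 has {A,B,C,E}; that leaves D.

A E C D B / C B E A D / B C D E A / E D A B C / D A B C E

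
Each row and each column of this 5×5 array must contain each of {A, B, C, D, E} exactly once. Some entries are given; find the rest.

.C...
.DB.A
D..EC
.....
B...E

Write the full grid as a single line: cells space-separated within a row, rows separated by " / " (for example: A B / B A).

A C E B D / E D B C A / D B A E C / C E D A B / B A C D E

At row 2, column 4: row 2 has {A,B,D}; column 4 has {E}; that leaves C.
At row 3, column 3: row 3 has {C,D,E}; column 3 has {B}; that leaves A.
At row 5, column 2: row 5 has {B,E}; column 2 has {C,D}; that leaves A.
At row 5, column 4: row 5 has {A,B,E}; column 4 has {C,E}; that leaves D.
At row 2, column 1: row 2 has {A,B,C,D}; column 1 has {B,D}; that leaves E.
At row 3, column 2: row 3 has {A,C,D,E}; column 2 has {A,C,D}; that leaves B.
At row 4, column 2: row 4 is empty so far; column 2 has {A,B,C,D}; that leaves E.
At row 5, column 3: row 5 has {A,B,D,E}; column 3 has {A,B}; that leaves C.
At row 1, column 1: row 1 has {C}; column 1 has {B,D,E}; that leaves A.
At row 1, column 4: row 1 has {A,C}; column 4 has {C,D,E}; that leaves B.
At row 1, column 5: row 1 has {A,B,C}; column 5 has {A,C,E}; that leaves D.
At row 4, column 1: row 4 has {E}; column 1 has {A,B,D,E}; that leaves C.
At row 4, column 3: row 4 has {C,E}; column 3 has {A,B,C}; that leaves D.
At row 4, column 4: row 4 has {C,D,E}; column 4 has {B,C,D,E}; that leaves A.
At row 4, column 5: row 4 has {A,C,D,E}; column 5 has {A,C,D,E}; that leaves B.
At row 1, column 3: row 1 has {A,B,C,D}; column 3 has {A,B,C,D}; that leaves E.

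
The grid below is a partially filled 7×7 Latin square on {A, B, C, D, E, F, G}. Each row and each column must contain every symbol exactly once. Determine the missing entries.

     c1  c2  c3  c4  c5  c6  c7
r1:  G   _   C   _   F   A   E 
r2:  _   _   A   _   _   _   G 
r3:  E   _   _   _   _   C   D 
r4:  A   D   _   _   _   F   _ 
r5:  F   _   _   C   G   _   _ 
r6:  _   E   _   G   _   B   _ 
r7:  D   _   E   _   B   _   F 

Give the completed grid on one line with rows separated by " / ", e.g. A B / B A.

G B C D F A E / B F A E C D G / E G B F A C D / A D G B E F C / F A D C G E B / C E F G D B A / D C E A B G F

(r1,c2) = B
(r1,c4) = D
(r3,c5) = A
(r5,c2) = A
(r5,c7) = B
(r6,c1) = C
(r6,c5) = D
(r6,c7) = A
(r7,c4) = A
(r7,c6) = G
(r2,c1) = B
(r4,c7) = C
(r5,c3) = D
(r5,c6) = E
(r6,c3) = F
(r7,c2) = C
(r2,c2) = F
(r2,c4) = E
(r2,c5) = C
(r2,c6) = D
(r3,c2) = G
(r3,c3) = B
(r3,c4) = F
(r4,c3) = G
(r4,c4) = B
(r4,c5) = E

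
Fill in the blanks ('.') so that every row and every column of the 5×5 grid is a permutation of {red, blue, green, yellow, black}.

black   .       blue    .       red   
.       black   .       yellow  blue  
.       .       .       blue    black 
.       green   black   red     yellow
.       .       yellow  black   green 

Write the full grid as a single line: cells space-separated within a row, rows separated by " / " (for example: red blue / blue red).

black yellow blue green red / green black red yellow blue / yellow red green blue black / blue green black red yellow / red blue yellow black green

(r1,c2) = yellow
(r1,c4) = green
(r3,c2) = red
(r3,c3) = green
(r4,c1) = blue
(r5,c1) = red
(r5,c2) = blue
(r2,c1) = green
(r2,c3) = red
(r3,c1) = yellow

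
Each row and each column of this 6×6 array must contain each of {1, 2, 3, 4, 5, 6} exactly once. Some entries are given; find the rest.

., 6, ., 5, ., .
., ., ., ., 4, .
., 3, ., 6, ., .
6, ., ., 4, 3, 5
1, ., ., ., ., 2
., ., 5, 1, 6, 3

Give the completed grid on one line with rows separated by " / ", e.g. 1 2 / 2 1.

2 6 3 5 1 4 / 3 5 1 2 4 6 / 5 3 4 6 2 1 / 6 1 2 4 3 5 / 1 4 6 3 5 2 / 4 2 5 1 6 3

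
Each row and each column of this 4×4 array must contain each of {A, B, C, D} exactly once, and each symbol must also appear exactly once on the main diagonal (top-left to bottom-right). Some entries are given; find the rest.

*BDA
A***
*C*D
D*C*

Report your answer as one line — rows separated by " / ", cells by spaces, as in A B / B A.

C B D A / A D B C / B C A D / D A C B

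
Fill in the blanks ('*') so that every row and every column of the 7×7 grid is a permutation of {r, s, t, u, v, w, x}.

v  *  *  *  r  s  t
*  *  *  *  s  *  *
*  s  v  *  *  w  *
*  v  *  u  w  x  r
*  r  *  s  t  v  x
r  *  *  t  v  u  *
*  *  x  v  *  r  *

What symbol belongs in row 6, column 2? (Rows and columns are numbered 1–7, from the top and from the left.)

(r2,c6): row 2 has {s}; column 6 has {r,s,u,v,w,x}, so it must be t.
(r3,c7): row 3 has {s,v,w}; column 7 has {r,t,x}, so it must be u.
(r7,c5): row 7 has {r,v,x}; column 5 has {r,s,t,v,w}, so it must be u.
(r3,c5): row 3 has {s,u,v,w}; column 5 has {r,s,t,u,v,w}, so it must be x.
(r3,c1): row 3 has {s,u,v,w,x}; column 1 has {r,v}, so it must be t.
(r3,c4): row 3 has {s,t,u,v,w,x}; column 4 has {s,t,u,v}, so it must be r.
(r4,c1): row 4 has {r,u,v,w,x}; column 1 has {r,t,v}, so it must be s.
(r4,c3): row 4 has {r,s,u,v,w,x}; column 3 has {v,x}, so it must be t.
(r7,c1): row 7 has {r,u,v,x}; column 1 has {r,s,t,v}, so it must be w.
(r7,c2): row 7 has {r,u,v,w,x}; column 2 has {r,s,v}, so it must be t.
(r7,c7): row 7 has {r,t,u,v,w,x}; column 7 has {r,t,u,x}, so it must be s.
(r5,c1): row 5 has {r,s,t,v,x}; column 1 has {r,s,t,v,w}, so it must be u.
(r5,c3): row 5 has {r,s,t,u,v,x}; column 3 has {t,v,x}, so it must be w.
(r6,c3): row 6 has {r,t,u,v}; column 3 has {t,v,w,x}, so it must be s.
(r6,c7): row 6 has {r,s,t,u,v}; column 7 has {r,s,t,u,x}, so it must be w.
(r1,c3): row 1 has {r,s,t,v}; column 3 has {s,t,v,w,x}, so it must be u.
(r2,c1): row 2 has {s,t}; column 1 has {r,s,t,u,v,w}, so it must be x.
(r2,c3): row 2 has {s,t,x}; column 3 has {s,t,u,v,w,x}, so it must be r.
(r2,c4): row 2 has {r,s,t,x}; column 4 has {r,s,t,u,v}, so it must be w.
(r2,c7): row 2 has {r,s,t,w,x}; column 7 has {r,s,t,u,w,x}, so it must be v.
(r6,c2): row 6 has {r,s,t,u,v,w}; column 2 has {r,s,t,v}, so it must be x.

x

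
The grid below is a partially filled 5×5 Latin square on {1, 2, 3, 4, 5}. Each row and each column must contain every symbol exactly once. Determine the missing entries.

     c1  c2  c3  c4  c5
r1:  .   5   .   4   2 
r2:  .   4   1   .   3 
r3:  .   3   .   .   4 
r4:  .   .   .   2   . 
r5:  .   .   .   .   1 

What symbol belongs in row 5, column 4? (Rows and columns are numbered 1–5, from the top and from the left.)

3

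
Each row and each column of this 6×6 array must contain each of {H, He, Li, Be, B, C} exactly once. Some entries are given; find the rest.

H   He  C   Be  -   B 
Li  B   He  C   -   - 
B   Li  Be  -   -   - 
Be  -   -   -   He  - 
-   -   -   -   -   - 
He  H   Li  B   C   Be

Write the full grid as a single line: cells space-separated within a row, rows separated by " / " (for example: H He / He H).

H He C Be Li B / Li B He C Be H / B Li Be He H C / Be C B H He Li / C Be H Li B He / He H Li B C Be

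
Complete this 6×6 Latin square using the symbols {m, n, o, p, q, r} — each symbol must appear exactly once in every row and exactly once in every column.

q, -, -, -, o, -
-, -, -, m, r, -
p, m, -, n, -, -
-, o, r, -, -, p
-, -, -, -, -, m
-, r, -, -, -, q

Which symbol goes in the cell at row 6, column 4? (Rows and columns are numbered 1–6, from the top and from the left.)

At row 3, column 5: row 3 has {m,n,p}; column 5 has {o,r}; that leaves q.
At row 4, column 4: row 4 has {o,p,r}; column 4 has {m,n}; that leaves q.
At row 3, column 3: row 3 has {m,n,p,q}; column 3 has {r}; that leaves o.
At row 3, column 6: row 3 has {m,n,o,p,q}; column 6 has {m,p,q}; that leaves r.
At row 1, column 6: row 1 has {o,q}; column 6 has {m,p,q,r}; that leaves n.
At row 2, column 6: row 2 has {m,r}; column 6 has {m,n,p,q,r}; that leaves o.
At row 1, column 2: row 1 has {n,o,q}; column 2 has {m,o,r}; that leaves p.
At row 1, column 3: row 1 has {n,o,p,q}; column 3 has {o,r}; that leaves m.
At row 1, column 4: row 1 has {m,n,o,p,q}; column 4 has {m,n,q}; that leaves r.
At row 2, column 1: row 2 has {m,o,r}; column 1 has {p,q}; that leaves n.
At row 2, column 2: row 2 has {m,n,o,r}; column 2 has {m,o,p,r}; that leaves q.
At row 2, column 3: row 2 has {m,n,o,q,r}; column 3 has {m,o,r}; that leaves p.
At row 4, column 1: row 4 has {o,p,q,r}; column 1 has {n,p,q}; that leaves m.
At row 4, column 5: row 4 has {m,o,p,q,r}; column 5 has {o,q,r}; that leaves n.
At row 5, column 2: row 5 has {m}; column 2 has {m,o,p,q,r}; that leaves n.
At row 5, column 3: row 5 has {m,n}; column 3 has {m,o,p,r}; that leaves q.
At row 5, column 5: row 5 has {m,n,q}; column 5 has {n,o,q,r}; that leaves p.
At row 6, column 1: row 6 has {q,r}; column 1 has {m,n,p,q}; that leaves o.
At row 6, column 3: row 6 has {o,q,r}; column 3 has {m,o,p,q,r}; that leaves n.
At row 6, column 4: row 6 has {n,o,q,r}; column 4 has {m,n,q,r}; that leaves p.

p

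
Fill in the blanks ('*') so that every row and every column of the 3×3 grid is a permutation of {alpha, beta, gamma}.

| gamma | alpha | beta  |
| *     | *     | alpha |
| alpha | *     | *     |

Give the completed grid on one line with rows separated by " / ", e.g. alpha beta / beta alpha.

(r2,c1) = beta
(r2,c2) = gamma
(r3,c2) = beta
(r3,c3) = gamma

gamma alpha beta / beta gamma alpha / alpha beta gamma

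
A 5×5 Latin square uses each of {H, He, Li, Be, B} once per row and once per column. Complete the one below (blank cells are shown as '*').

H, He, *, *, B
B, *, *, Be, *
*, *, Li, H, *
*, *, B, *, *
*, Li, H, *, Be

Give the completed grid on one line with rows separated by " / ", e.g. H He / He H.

H He Be Li B / B H He Be Li / Be B Li H He / Li Be B He H / He Li H B Be

(r1,c3) = Be
(r1,c4) = Li
(r2,c2) = H
(r2,c3) = He
(r2,c5) = Li
(r3,c5) = He
(r4,c2) = Be
(r4,c4) = He
(r4,c5) = H
(r5,c1) = He
(r5,c4) = B
(r3,c1) = Be
(r3,c2) = B
(r4,c1) = Li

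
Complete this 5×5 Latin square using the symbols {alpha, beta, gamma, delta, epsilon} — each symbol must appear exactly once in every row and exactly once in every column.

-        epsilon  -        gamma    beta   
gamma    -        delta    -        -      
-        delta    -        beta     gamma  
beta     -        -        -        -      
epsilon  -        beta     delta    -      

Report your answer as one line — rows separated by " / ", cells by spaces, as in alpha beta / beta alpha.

Cell (r1,c3): row 1 has {beta,gamma,epsilon}; column 3 has {beta,delta} → alpha.
Cell (r3,c1): row 3 has {beta,gamma,delta}; column 1 has {beta,gamma,epsilon} → alpha.
Cell (r3,c3): row 3 has {alpha,beta,gamma,delta}; column 3 has {alpha,beta,delta} → epsilon.
Cell (r4,c3): row 4 has {beta}; column 3 has {alpha,beta,delta,epsilon} → gamma.
Cell (r5,c5): row 5 has {beta,delta,epsilon}; column 5 has {beta,gamma} → alpha.
Cell (r1,c1): row 1 has {alpha,beta,gamma,epsilon}; column 1 has {alpha,beta,gamma,epsilon} → delta.
Cell (r2,c5): row 2 has {gamma,delta}; column 5 has {alpha,beta,gamma} → epsilon.
Cell (r4,c2): row 4 has {beta,gamma}; column 2 has {delta,epsilon} → alpha.
Cell (r4,c4): row 4 has {alpha,beta,gamma}; column 4 has {beta,gamma,delta} → epsilon.
Cell (r4,c5): row 4 has {alpha,beta,gamma,epsilon}; column 5 has {alpha,beta,gamma,epsilon} → delta.
Cell (r5,c2): row 5 has {alpha,beta,delta,epsilon}; column 2 has {alpha,delta,epsilon} → gamma.
Cell (r2,c2): row 2 has {gamma,delta,epsilon}; column 2 has {alpha,gamma,delta,epsilon} → beta.
Cell (r2,c4): row 2 has {beta,gamma,delta,epsilon}; column 4 has {beta,gamma,delta,epsilon} → alpha.

delta epsilon alpha gamma beta / gamma beta delta alpha epsilon / alpha delta epsilon beta gamma / beta alpha gamma epsilon delta / epsilon gamma beta delta alpha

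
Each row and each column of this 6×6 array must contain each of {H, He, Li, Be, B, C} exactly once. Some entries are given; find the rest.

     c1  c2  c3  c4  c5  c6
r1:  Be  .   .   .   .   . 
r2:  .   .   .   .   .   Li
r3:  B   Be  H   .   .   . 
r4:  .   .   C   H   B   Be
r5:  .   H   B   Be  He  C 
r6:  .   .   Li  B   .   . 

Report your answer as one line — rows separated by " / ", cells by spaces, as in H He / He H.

Be C He Li H B / H B Be He C Li / B Be H C Li He / He Li C H B Be / Li H B Be He C / C He Li B Be H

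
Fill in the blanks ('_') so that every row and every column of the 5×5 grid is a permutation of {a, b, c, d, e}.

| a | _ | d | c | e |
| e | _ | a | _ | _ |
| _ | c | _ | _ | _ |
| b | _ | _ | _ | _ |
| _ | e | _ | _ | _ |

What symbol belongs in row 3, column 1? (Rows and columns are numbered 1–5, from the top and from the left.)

d

row 1 has {a,c,d,e}; column 2 has {c,e} — only b is left for (r1,c2).
row 2 has {a,e}; column 2 has {b,c,e} — only d is left for (r2,c2).
row 2 has {a,d,e}; column 4 has {c} — only b is left for (r2,c4).
row 2 has {a,b,d,e}; column 5 has {e} — only c is left for (r2,c5).
row 3 has {c}; column 1 has {a,b,e} — only d is left for (r3,c1).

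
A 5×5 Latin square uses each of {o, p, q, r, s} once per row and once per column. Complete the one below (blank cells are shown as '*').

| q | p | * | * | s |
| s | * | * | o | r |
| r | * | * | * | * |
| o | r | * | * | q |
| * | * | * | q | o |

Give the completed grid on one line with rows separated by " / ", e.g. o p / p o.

q p o r s / s q p o r / r o q s p / o r s p q / p s r q o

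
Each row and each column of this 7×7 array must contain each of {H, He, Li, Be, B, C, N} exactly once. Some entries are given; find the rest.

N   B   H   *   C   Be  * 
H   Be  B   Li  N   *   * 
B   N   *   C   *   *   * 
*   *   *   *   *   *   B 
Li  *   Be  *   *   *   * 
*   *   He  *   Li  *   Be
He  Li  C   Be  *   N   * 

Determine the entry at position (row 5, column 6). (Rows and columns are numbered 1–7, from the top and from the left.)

(r1,c4): row 1 has {H,Be,B,C,N}; column 4 has {Li,Be,C}, so it must be He.
(r1,c7): row 1 has {H,He,Be,B,C,N}; column 7 has {Be,B}, so it must be Li.
(r3,c3): row 3 has {B,C,N}; column 3 has {H,He,Be,B,C}, so it must be Li.
(r4,c3): row 4 has {B}; column 3 has {H,He,Li,Be,B,C}, so it must be N.
(r4,c4): row 4 has {B,N}; column 4 has {He,Li,Be,C}, so it must be H.
(r6,c1): row 6 has {He,Li,Be}; column 1 has {H,He,Li,B,N}, so it must be C.
(r6,c2): row 6 has {He,Li,Be,C}; column 2 has {Li,Be,B,N}, so it must be H.
(r6,c6): row 6 has {H,He,Li,Be,C}; column 6 has {Be,N}, so it must be B.
(r7,c7): row 7 has {He,Li,Be,C,N}; column 7 has {Li,Be,B}, so it must be H.
(r3,c7): row 3 has {Li,B,C,N}; column 7 has {H,Li,Be,B}, so it must be He.
(r4,c1): row 4 has {H,B,N}; column 1 has {H,He,Li,B,C,N}, so it must be Be.
(r4,c5): row 4 has {H,Be,B,N}; column 5 has {Li,C,N}, so it must be He.
(r6,c4): row 6 has {H,He,Li,Be,B,C}; column 4 has {H,He,Li,Be,C}, so it must be N.
(r7,c5): row 7 has {H,He,Li,Be,C,N}; column 5 has {He,Li,C,N}, so it must be B.
(r2,c7): row 2 has {H,Li,Be,B,N}; column 7 has {H,He,Li,Be,B}, so it must be C.
(r3,c6): row 3 has {He,Li,B,C,N}; column 6 has {Be,B,N}, so it must be H.
(r4,c2): row 4 has {H,He,Be,B,N}; column 2 has {H,Li,Be,B,N}, so it must be C.
(r4,c6): row 4 has {H,He,Be,B,C,N}; column 6 has {H,Be,B,N}, so it must be Li.
(r5,c2): row 5 has {Li,Be}; column 2 has {H,Li,Be,B,C,N}, so it must be He.
(r5,c4): row 5 has {He,Li,Be}; column 4 has {H,He,Li,Be,C,N}, so it must be B.
(r5,c5): row 5 has {He,Li,Be,B}; column 5 has {He,Li,B,C,N}, so it must be H.
(r5,c6): row 5 has {H,He,Li,Be,B}; column 6 has {H,Li,Be,B,N}, so it must be C.

C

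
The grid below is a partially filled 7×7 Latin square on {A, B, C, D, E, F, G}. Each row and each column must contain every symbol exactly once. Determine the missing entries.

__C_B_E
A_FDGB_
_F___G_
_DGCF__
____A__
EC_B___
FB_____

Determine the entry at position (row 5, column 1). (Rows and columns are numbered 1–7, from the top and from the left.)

(r2,c2): row 2 has {A,B,D,F,G}; column 2 has {B,C,D,F}, so it must be E.
(r2,c7): row 2 has {A,B,D,E,F,G}; column 7 has {E}, so it must be C.
(r4,c1): row 4 has {C,D,F,G}; column 1 has {A,E,F}, so it must be B.
(r4,c7): row 4 has {B,C,D,F,G}; column 7 has {C,E}, so it must be A.
(r5,c2): row 5 has {A}; column 2 has {B,C,D,E,F}, so it must be G.
(r6,c5): row 6 has {B,C,E}; column 5 has {A,B,F,G}, so it must be D.
(r1,c2): row 1 has {B,C,E}; column 2 has {B,C,D,E,F,G}, so it must be A.
(r4,c6): row 4 has {A,B,C,D,F,G}; column 6 has {B,G}, so it must be E.
(r6,c3): row 6 has {B,C,D,E}; column 3 has {C,F,G}, so it must be A.
(r6,c6): row 6 has {A,B,C,D,E}; column 6 has {B,E,G}, so it must be F.
(r6,c7): row 6 has {A,B,C,D,E,F}; column 7 has {A,C,E}, so it must be G.
(r7,c7): row 7 has {B,F}; column 7 has {A,C,E,G}, so it must be D.
(r1,c6): row 1 has {A,B,C,E}; column 6 has {B,E,F,G}, so it must be D.
(r3,c7): row 3 has {F,G}; column 7 has {A,C,D,E,G}, so it must be B.
(r5,c6): row 5 has {A,G}; column 6 has {B,D,E,F,G}, so it must be C.
(r5,c7): row 5 has {A,C,G}; column 7 has {A,B,C,D,E,G}, so it must be F.
(r7,c3): row 7 has {B,D,F}; column 3 has {A,C,F,G}, so it must be E.
(r7,c5): row 7 has {B,D,E,F}; column 5 has {A,B,D,F,G}, so it must be C.
(r7,c6): row 7 has {B,C,D,E,F}; column 6 has {B,C,D,E,F,G}, so it must be A.
(r1,c1): row 1 has {A,B,C,D,E}; column 1 has {A,B,E,F}, so it must be G.
(r1,c4): row 1 has {A,B,C,D,E,G}; column 4 has {B,C,D}, so it must be F.
(r3,c3): row 3 has {B,F,G}; column 3 has {A,C,E,F,G}, so it must be D.
(r3,c5): row 3 has {B,D,F,G}; column 5 has {A,B,C,D,F,G}, so it must be E.
(r5,c1): row 5 has {A,C,F,G}; column 1 has {A,B,E,F,G}, so it must be D.

D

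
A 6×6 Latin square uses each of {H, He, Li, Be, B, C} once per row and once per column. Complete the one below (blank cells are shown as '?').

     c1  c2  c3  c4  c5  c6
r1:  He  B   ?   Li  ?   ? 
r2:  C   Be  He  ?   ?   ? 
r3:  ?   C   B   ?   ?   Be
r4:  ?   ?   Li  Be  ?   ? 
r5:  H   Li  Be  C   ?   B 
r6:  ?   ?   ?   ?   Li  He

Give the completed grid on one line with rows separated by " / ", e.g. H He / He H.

row 3 has {Be,B,C}; column 1 has {H,He,C} — only Li is left for (r3,c1).
row 4 has {Li,Be}; column 1 has {H,He,Li,C} — only B is left for (r4,c1).
row 5 has {H,Li,Be,B,C}; column 5 has {Li} — only He is left for (r5,c5).
row 6 has {He,Li}; column 1 has {H,He,Li,B,C} — only Be is left for (r6,c1).
row 6 has {He,Li,Be}; column 2 has {Li,Be,B,C} — only H is left for (r6,c2).
row 6 has {H,He,Li,Be}; column 3 has {He,Li,Be,B} — only C is left for (r6,c3).
row 6 has {H,He,Li,Be,C}; column 4 has {Li,Be,C} — only B is left for (r6,c4).
row 1 has {He,Li,B}; column 3 has {He,Li,Be,B,C} — only H is left for (r1,c3).
row 1 has {H,He,Li,B}; column 6 has {He,Be,B} — only C is left for (r1,c6).
row 2 has {He,Be,C}; column 4 has {Li,Be,B,C} — only H is left for (r2,c4).
row 2 has {H,He,Be,C}; column 5 has {He,Li} — only B is left for (r2,c5).
row 2 has {H,He,Be,B,C}; column 6 has {He,Be,B,C} — only Li is left for (r2,c6).
row 3 has {Li,Be,B,C}; column 4 has {H,Li,Be,B,C} — only He is left for (r3,c4).
row 3 has {He,Li,Be,B,C}; column 5 has {He,Li,B} — only H is left for (r3,c5).
row 4 has {Li,Be,B}; column 2 has {H,Li,Be,B,C} — only He is left for (r4,c2).
row 4 has {He,Li,Be,B}; column 5 has {H,He,Li,B} — only C is left for (r4,c5).
row 4 has {He,Li,Be,B,C}; column 6 has {He,Li,Be,B,C} — only H is left for (r4,c6).
row 1 has {H,He,Li,B,C}; column 5 has {H,He,Li,B,C} — only Be is left for (r1,c5).

He B H Li Be C / C Be He H B Li / Li C B He H Be / B He Li Be C H / H Li Be C He B / Be H C B Li He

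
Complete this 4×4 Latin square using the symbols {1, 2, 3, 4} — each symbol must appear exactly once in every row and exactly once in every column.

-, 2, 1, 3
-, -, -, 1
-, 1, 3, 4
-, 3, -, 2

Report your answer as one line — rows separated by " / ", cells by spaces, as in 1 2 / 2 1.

row 1 has {1,2,3}; column 1 is empty so far — only 4 is left for (r1,c1).
row 2 has {1}; column 2 has {1,2,3} — only 4 is left for (r2,c2).
row 2 has {1,4}; column 3 has {1,3} — only 2 is left for (r2,c3).
row 3 has {1,3,4}; column 1 has {4} — only 2 is left for (r3,c1).
row 4 has {2,3}; column 1 has {2,4} — only 1 is left for (r4,c1).
row 4 has {1,2,3}; column 3 has {1,2,3} — only 4 is left for (r4,c3).
row 2 has {1,2,4}; column 1 has {1,2,4} — only 3 is left for (r2,c1).

4 2 1 3 / 3 4 2 1 / 2 1 3 4 / 1 3 4 2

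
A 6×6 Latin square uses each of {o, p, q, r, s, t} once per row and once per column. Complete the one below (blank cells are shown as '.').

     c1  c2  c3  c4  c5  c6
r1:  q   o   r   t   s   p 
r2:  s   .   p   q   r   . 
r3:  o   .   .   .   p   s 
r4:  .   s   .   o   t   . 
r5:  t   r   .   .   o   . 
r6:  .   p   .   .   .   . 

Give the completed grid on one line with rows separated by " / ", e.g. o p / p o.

q o r t s p / s t p q r o / o q t r p s / p s q o t r / t r s p o q / r p o s q t

(r2,c2) = t
(r2,c6) = o
(r3,c2) = q
(r3,c3) = t
(r3,c4) = r
(r4,c3) = q
(r4,c6) = r
(r5,c3) = s
(r5,c4) = p
(r5,c6) = q
(r6,c1) = r
(r6,c3) = o
(r6,c4) = s
(r6,c5) = q
(r6,c6) = t
(r4,c1) = p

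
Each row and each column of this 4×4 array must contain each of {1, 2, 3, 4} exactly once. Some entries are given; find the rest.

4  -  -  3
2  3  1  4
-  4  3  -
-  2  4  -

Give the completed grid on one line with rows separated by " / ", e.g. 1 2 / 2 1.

4 1 2 3 / 2 3 1 4 / 1 4 3 2 / 3 2 4 1

(r1,c2): row 1 has {3,4}; column 2 has {2,3,4}, so it must be 1.
(r1,c3): row 1 has {1,3,4}; column 3 has {1,3,4}, so it must be 2.
(r3,c1): row 3 has {3,4}; column 1 has {2,4}, so it must be 1.
(r3,c4): row 3 has {1,3,4}; column 4 has {3,4}, so it must be 2.
(r4,c1): row 4 has {2,4}; column 1 has {1,2,4}, so it must be 3.
(r4,c4): row 4 has {2,3,4}; column 4 has {2,3,4}, so it must be 1.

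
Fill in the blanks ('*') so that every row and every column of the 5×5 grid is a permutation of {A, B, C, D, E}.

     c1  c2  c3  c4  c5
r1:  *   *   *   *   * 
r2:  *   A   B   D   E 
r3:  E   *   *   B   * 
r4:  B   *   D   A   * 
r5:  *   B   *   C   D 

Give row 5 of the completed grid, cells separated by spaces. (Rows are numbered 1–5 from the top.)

(r1,c4) = E
(r2,c1) = C
(r4,c5) = C
(r5,c1) = A
(r5,c3) = E

A B E C D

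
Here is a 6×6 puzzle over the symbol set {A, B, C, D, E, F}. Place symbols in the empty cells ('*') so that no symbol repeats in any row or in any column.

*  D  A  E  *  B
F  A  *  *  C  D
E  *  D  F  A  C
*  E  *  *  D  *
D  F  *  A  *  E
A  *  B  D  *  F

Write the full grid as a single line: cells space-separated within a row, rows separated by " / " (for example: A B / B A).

C D A E F B / F A E B C D / E B D F A C / B E F C D A / D F C A B E / A C B D E F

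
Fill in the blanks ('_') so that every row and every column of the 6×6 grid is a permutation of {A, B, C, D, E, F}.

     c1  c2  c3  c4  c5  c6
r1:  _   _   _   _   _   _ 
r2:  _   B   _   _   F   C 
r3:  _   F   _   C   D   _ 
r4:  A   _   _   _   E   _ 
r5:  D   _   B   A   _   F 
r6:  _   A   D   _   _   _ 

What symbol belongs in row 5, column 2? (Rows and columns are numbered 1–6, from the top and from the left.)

(r2,c1) = E
(r2,c3) = A
(r2,c4) = D
(r3,c1) = B
(r3,c3) = E
(r3,c6) = A
(r5,c5) = C
(r6,c5) = B
(r6,c6) = E
(r1,c5) = A
(r5,c2) = E

E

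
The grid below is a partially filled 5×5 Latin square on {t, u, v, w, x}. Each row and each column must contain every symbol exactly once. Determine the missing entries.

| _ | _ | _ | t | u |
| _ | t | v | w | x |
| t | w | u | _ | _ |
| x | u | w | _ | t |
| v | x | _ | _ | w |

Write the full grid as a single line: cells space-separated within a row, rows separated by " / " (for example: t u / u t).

w v x t u / u t v w x / t w u x v / x u w v t / v x t u w

Cell (r1,c1): row 1 has {t,u}; column 1 has {t,v,x} → w.
Cell (r1,c2): row 1 has {t,u,w}; column 2 has {t,u,w,x} → v.
Cell (r1,c3): row 1 has {t,u,v,w}; column 3 has {u,v,w} → x.
Cell (r2,c1): row 2 has {t,v,w,x}; column 1 has {t,v,w,x} → u.
Cell (r3,c5): row 3 has {t,u,w}; column 5 has {t,u,w,x} → v.
Cell (r4,c4): row 4 has {t,u,w,x}; column 4 has {t,w} → v.
Cell (r5,c3): row 5 has {v,w,x}; column 3 has {u,v,w,x} → t.
Cell (r5,c4): row 5 has {t,v,w,x}; column 4 has {t,v,w} → u.
Cell (r3,c4): row 3 has {t,u,v,w}; column 4 has {t,u,v,w} → x.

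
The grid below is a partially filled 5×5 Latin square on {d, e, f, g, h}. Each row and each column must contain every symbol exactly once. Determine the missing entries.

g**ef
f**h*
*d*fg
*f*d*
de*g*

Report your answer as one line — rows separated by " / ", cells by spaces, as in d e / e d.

g h d e f / f g e h d / e d h f g / h f g d e / d e f g h

(r1,c2) = h
(r1,c3) = d
(r2,c2) = g
(r2,c3) = e
(r2,c5) = d
(r3,c3) = h
(r4,c3) = g
(r5,c3) = f
(r5,c5) = h
(r3,c1) = e
(r4,c1) = h
(r4,c5) = e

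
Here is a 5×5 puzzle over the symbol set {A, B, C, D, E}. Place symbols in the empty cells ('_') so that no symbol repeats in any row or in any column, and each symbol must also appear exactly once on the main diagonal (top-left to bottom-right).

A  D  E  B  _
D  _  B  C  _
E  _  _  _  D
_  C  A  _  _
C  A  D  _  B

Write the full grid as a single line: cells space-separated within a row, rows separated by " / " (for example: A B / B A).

A D E B C / D E B C A / E B C A D / B C A D E / C A D E B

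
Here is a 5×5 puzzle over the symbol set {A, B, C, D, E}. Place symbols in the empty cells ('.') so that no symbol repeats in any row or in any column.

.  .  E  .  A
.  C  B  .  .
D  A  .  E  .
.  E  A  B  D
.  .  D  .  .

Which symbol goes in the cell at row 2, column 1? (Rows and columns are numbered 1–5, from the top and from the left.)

(r2,c5) = E
(r3,c3) = C
(r3,c5) = B
(r4,c1) = C
(r5,c2) = B
(r5,c5) = C
(r1,c1) = B
(r1,c2) = D
(r1,c4) = C
(r2,c1) = A

A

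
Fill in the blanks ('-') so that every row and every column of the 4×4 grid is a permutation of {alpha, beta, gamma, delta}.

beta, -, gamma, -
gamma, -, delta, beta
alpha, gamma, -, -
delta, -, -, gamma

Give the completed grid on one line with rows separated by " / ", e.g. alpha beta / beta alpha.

At row 2, column 2: row 2 has {beta,gamma,delta}; column 2 has {gamma}; that leaves alpha.
At row 3, column 3: row 3 has {alpha,gamma}; column 3 has {gamma,delta}; that leaves beta.
At row 3, column 4: row 3 has {alpha,beta,gamma}; column 4 has {beta,gamma}; that leaves delta.
At row 4, column 2: row 4 has {gamma,delta}; column 2 has {alpha,gamma}; that leaves beta.
At row 4, column 3: row 4 has {beta,gamma,delta}; column 3 has {beta,gamma,delta}; that leaves alpha.
At row 1, column 2: row 1 has {beta,gamma}; column 2 has {alpha,beta,gamma}; that leaves delta.
At row 1, column 4: row 1 has {beta,gamma,delta}; column 4 has {beta,gamma,delta}; that leaves alpha.

beta delta gamma alpha / gamma alpha delta beta / alpha gamma beta delta / delta beta alpha gamma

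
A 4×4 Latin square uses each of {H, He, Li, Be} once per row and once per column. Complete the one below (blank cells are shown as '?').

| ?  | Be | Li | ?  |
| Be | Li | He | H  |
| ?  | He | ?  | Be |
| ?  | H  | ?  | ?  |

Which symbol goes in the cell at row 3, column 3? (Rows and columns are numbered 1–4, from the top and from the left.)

(r1,c4) = He
(r3,c3) = H

H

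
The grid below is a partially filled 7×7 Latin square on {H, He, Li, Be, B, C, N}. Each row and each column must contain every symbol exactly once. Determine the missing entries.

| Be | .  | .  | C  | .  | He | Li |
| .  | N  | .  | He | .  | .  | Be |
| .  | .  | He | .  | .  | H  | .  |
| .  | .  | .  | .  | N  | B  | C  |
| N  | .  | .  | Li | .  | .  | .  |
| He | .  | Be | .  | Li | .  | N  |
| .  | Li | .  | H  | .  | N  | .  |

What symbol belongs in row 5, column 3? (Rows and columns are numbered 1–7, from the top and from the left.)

B

Cell (r3,c7): row 3 has {H,He}; column 7 has {Li,Be,C,N} → B.
Cell (r4,c4): row 4 has {B,C,N}; column 4 has {H,He,Li,C} → Be.
Cell (r6,c4): row 6 has {He,Li,Be,N}; column 4 has {H,He,Li,Be,C} → B.
Cell (r6,c6): row 6 has {He,Li,Be,B,N}; column 6 has {H,He,B,N} → C.
Cell (r7,c7): row 7 has {H,Li,N}; column 7 has {Li,Be,B,C,N} → He.
Cell (r2,c6): row 2 has {He,Be,N}; column 6 has {H,He,B,C,N} → Li.
Cell (r3,c4): row 3 has {H,He,B}; column 4 has {H,He,Li,Be,B,C} → N.
Cell (r5,c6): row 5 has {Li,N}; column 6 has {H,He,Li,B,C,N} → Be.
Cell (r5,c7): row 5 has {Li,Be,N}; column 7 has {He,Li,Be,B,C,N} → H.
Cell (r6,c2): row 6 has {He,Li,Be,B,C,N}; column 2 has {Li,N} → H.
Cell (r1,c2): row 1 has {He,Li,Be,C}; column 2 has {H,Li,N} → B.
Cell (r1,c5): row 1 has {He,Li,Be,B,C}; column 5 has {Li,N} → H.
Cell (r4,c2): row 4 has {Be,B,C,N}; column 2 has {H,Li,B,N} → He.
Cell (r5,c2): row 5 has {H,Li,Be,N}; column 2 has {H,He,Li,B,N} → C.
Cell (r5,c3): row 5 has {H,Li,Be,C,N}; column 3 has {He,Be} → B.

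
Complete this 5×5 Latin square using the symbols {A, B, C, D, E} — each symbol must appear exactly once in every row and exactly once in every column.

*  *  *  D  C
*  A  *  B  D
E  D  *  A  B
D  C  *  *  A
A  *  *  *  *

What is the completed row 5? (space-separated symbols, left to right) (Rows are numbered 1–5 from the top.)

A B D C E

(r1,c1) = B
(r1,c2) = E
(r1,c3) = A
(r2,c1) = C
(r2,c3) = E
(r3,c3) = C
(r4,c3) = B
(r4,c4) = E
(r5,c2) = B
(r5,c3) = D
(r5,c4) = C
(r5,c5) = E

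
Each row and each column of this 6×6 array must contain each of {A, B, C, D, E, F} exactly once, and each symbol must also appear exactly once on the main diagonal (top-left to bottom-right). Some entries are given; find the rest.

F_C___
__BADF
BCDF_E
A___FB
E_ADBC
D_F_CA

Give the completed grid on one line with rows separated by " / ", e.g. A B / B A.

Cell (r1,c6): row 1 has {C,F}; column 6 has {A,B,C,E,F} → D.
Cell (r2,c1): row 2 has {A,B,D,F}; column 1 has {A,B,D,E,F} → C.
Cell (r2,c2): row 2 has {A,B,C,D,F}; column 2 has {C}; the diagonal has {A,B,D,F} → E.
Cell (r3,c5): row 3 has {B,C,D,E,F}; column 5 has {B,C,D,F} → A.
Cell (r4,c2): row 4 has {A,B,F}; column 2 has {C,E} → D.
Cell (r4,c3): row 4 has {A,B,D,F}; column 3 has {A,B,C,D,F} → E.
Cell (r4,c4): row 4 has {A,B,D,E,F}; column 4 has {A,D,F}; the diagonal has {A,B,D,E,F} → C.
Cell (r5,c2): row 5 has {A,B,C,D,E}; column 2 has {C,D,E} → F.
Cell (r6,c2): row 6 has {A,C,D,F}; column 2 has {C,D,E,F} → B.
Cell (r6,c4): row 6 has {A,B,C,D,F}; column 4 has {A,C,D,F} → E.
Cell (r1,c2): row 1 has {C,D,F}; column 2 has {B,C,D,E,F} → A.
Cell (r1,c4): row 1 has {A,C,D,F}; column 4 has {A,C,D,E,F} → B.
Cell (r1,c5): row 1 has {A,B,C,D,F}; column 5 has {A,B,C,D,F} → E.

F A C B E D / C E B A D F / B C D F A E / A D E C F B / E F A D B C / D B F E C A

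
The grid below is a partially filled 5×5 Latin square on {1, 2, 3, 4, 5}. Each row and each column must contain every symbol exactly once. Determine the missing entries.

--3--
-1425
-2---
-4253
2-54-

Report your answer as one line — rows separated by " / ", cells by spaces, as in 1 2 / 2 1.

4 5 3 1 2 / 3 1 4 2 5 / 5 2 1 3 4 / 1 4 2 5 3 / 2 3 5 4 1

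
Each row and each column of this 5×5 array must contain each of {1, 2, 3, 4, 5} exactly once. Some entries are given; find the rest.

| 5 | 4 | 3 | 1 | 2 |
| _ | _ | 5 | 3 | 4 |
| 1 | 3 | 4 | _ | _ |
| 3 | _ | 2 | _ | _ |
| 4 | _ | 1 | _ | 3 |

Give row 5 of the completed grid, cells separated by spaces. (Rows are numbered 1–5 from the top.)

4 2 1 5 3

row 2 has {3,4,5}; column 1 has {1,3,4,5} — only 2 is left for (r2,c1).
row 2 has {2,3,4,5}; column 2 has {3,4} — only 1 is left for (r2,c2).
row 3 has {1,3,4}; column 5 has {2,3,4} — only 5 is left for (r3,c5).
row 4 has {2,3}; column 2 has {1,3,4} — only 5 is left for (r4,c2).
row 4 has {2,3,5}; column 4 has {1,3} — only 4 is left for (r4,c4).
row 4 has {2,3,4,5}; column 5 has {2,3,4,5} — only 1 is left for (r4,c5).
row 5 has {1,3,4}; column 2 has {1,3,4,5} — only 2 is left for (r5,c2).
row 5 has {1,2,3,4}; column 4 has {1,3,4} — only 5 is left for (r5,c4).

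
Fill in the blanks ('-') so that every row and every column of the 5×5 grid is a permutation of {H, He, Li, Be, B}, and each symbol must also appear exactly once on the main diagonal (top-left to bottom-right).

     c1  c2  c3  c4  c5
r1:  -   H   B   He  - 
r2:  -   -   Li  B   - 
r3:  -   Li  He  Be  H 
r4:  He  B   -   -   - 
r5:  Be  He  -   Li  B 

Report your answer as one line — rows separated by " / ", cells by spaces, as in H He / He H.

Li H B He Be / H Be Li B He / B Li He Be H / He B Be H Li / Be He H Li B

Cell (r1,c1): row 1 has {H,He,B}; column 1 has {He,Be}; the diagonal has {He,B} → Li.
Cell (r1,c5): row 1 has {H,He,Li,B}; column 5 has {H,B} → Be.
Cell (r2,c1): row 2 has {Li,B}; column 1 has {He,Li,Be} → H.
Cell (r2,c2): row 2 has {H,Li,B}; column 2 has {H,He,Li,B}; the diagonal has {He,Li,B} → Be.
Cell (r2,c5): row 2 has {H,Li,Be,B}; column 5 has {H,Be,B} → He.
Cell (r3,c1): row 3 has {H,He,Li,Be}; column 1 has {H,He,Li,Be} → B.
Cell (r4,c4): row 4 has {He,B}; column 4 has {He,Li,Be,B}; the diagonal has {He,Li,Be,B} → H.
Cell (r4,c5): row 4 has {H,He,B}; column 5 has {H,He,Be,B} → Li.
Cell (r5,c3): row 5 has {He,Li,Be,B}; column 3 has {He,Li,B} → H.
Cell (r4,c3): row 4 has {H,He,Li,B}; column 3 has {H,He,Li,B} → Be.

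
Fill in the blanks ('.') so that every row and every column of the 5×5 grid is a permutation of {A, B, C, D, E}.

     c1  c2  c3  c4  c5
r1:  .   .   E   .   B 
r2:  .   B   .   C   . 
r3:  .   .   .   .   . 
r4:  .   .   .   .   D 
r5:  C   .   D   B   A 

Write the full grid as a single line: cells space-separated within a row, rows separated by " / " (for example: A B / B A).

A C E D B / D B A C E / E D B A C / B A C E D / C E D B A

(r2,c3) = A
(r2,c5) = E
(r3,c5) = C
(r5,c2) = E
(r2,c1) = D
(r3,c3) = B
(r4,c3) = C
(r1,c1) = A
(r1,c4) = D
(r3,c1) = E
(r3,c4) = A
(r4,c1) = B
(r4,c2) = A
(r4,c4) = E
(r1,c2) = C
(r3,c2) = D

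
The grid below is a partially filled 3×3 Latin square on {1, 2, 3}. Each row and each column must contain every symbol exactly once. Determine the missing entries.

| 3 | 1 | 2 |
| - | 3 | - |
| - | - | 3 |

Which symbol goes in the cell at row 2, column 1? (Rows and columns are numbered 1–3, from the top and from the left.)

2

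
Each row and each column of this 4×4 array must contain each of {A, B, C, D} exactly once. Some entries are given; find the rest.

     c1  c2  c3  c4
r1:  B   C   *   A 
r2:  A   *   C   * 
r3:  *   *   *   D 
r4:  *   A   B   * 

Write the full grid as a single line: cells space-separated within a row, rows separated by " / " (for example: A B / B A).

B C D A / A D C B / C B A D / D A B C

(r1,c3) = D
(r2,c4) = B
(r3,c1) = C
(r3,c2) = B
(r3,c3) = A
(r4,c1) = D
(r4,c4) = C
(r2,c2) = D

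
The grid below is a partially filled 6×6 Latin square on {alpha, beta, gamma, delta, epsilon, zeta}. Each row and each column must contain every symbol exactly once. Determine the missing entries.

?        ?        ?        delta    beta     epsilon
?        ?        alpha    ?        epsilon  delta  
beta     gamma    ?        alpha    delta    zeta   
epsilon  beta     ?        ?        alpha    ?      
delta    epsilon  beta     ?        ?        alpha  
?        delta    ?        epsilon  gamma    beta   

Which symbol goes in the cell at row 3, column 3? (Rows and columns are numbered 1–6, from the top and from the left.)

epsilon

(r2,c2) = zeta
(r3,c3) = epsilon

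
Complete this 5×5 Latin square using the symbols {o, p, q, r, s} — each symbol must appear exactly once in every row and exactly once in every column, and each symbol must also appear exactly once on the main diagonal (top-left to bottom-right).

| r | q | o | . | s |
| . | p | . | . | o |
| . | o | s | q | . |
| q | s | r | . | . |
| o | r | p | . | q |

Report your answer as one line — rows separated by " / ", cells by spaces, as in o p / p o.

(r1,c4) = p
(r2,c1) = s
(r2,c3) = q
(r2,c4) = r
(r3,c1) = p
(r3,c5) = r
(r4,c4) = o
(r4,c5) = p
(r5,c4) = s

r q o p s / s p q r o / p o s q r / q s r o p / o r p s q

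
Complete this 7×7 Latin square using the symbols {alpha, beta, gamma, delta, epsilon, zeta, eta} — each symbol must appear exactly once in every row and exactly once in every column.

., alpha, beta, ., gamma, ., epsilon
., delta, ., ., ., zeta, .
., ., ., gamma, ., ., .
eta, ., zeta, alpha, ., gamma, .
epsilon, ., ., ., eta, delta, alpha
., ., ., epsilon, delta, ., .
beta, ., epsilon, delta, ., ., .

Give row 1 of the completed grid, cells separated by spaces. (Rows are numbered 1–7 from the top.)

delta alpha beta zeta gamma eta epsilon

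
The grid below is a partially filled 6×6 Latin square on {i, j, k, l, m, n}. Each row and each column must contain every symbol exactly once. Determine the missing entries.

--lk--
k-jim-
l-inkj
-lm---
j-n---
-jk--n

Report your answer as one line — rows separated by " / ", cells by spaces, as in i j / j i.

n i l k j m / k n j i m l / l m i n k j / i l m j n k / j k n m l i / m j k l i n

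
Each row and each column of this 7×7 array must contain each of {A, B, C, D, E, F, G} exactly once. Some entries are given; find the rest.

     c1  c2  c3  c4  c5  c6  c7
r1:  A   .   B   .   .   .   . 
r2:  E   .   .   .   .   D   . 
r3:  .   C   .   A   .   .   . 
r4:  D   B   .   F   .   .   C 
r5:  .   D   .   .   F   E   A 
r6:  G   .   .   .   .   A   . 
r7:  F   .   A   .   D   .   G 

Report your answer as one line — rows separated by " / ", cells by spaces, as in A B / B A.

A G B D E C F / E A F G C D B / B C D A G F E / D B E F A G C / C D G B F E A / G F C E B A D / F E A C D B G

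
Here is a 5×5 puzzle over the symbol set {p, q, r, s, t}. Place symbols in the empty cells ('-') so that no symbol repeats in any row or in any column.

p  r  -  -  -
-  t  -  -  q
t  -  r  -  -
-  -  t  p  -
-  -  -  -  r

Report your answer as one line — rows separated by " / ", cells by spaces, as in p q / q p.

p r q s t / s t p r q / t s r q p / r q t p s / q p s t r

Cell (r4,c5): row 4 has {p,t}; column 5 has {q,r} → s.
Cell (r1,c5): row 1 has {p,r}; column 5 has {q,r,s} → t.
Cell (r3,c5): row 3 has {r,t}; column 5 has {q,r,s,t} → p.
Cell (r4,c2): row 4 has {p,s,t}; column 2 has {r,t} → q.
Cell (r3,c2): row 3 has {p,r,t}; column 2 has {q,r,t} → s.
Cell (r3,c4): row 3 has {p,r,s,t}; column 4 has {p} → q.
Cell (r4,c1): row 4 has {p,q,s,t}; column 1 has {p,t} → r.
Cell (r5,c2): row 5 has {r}; column 2 has {q,r,s,t} → p.
Cell (r1,c4): row 1 has {p,r,t}; column 4 has {p,q} → s.
Cell (r2,c1): row 2 has {q,t}; column 1 has {p,r,t} → s.
Cell (r2,c3): row 2 has {q,s,t}; column 3 has {r,t} → p.
Cell (r2,c4): row 2 has {p,q,s,t}; column 4 has {p,q,s} → r.
Cell (r5,c1): row 5 has {p,r}; column 1 has {p,r,s,t} → q.
Cell (r5,c3): row 5 has {p,q,r}; column 3 has {p,r,t} → s.
Cell (r5,c4): row 5 has {p,q,r,s}; column 4 has {p,q,r,s} → t.
Cell (r1,c3): row 1 has {p,r,s,t}; column 3 has {p,r,s,t} → q.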